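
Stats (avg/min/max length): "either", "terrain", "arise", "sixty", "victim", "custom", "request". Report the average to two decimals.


Lengths: "either"=6, "terrain"=7, "arise"=5, "sixty"=5, "victim"=6, "custom"=6, "request"=7
Sum = 42, Count = 7
Average = 42/7 = 6.00
= avg=6.00, min=5, max=7


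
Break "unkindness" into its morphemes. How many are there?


Word: "unkindness"
Morphemes: un- / kind / -ness
Each morpheme carries meaning
= 3 morphemes


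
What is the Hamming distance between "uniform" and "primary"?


Comparing character by character (same length = 7):
  Pos 0: 'u' vs 'p' !=
  Pos 1: 'n' vs 'r' !=
  Pos 2: 'i' vs 'i' =
  Pos 3: 'f' vs 'm' !=
  Pos 4: 'o' vs 'a' !=
  Pos 5: 'r' vs 'r' =
  Pos 6: 'm' vs 'y' !=
Hamming distance = 5


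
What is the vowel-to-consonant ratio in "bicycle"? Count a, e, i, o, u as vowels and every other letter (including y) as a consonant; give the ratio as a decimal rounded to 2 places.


Word: "bicycle"
Vowels (a,e,i,o,u): 2
Consonants: 5
Ratio = 2/5
= 0.40


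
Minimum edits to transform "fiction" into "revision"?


Word 1: "fiction" (length 7)
Word 2: "revision" (length 8)
One optimal edit sequence (insert/delete/substitute each cost 1):
  1. insert 'r'  (+1)
  2. substitute 'f' -> 'e'  (+1)
  3. substitute 'i' -> 'v'  (+1)
  4. substitute 'c' -> 'i'  (+1)
  5. substitute 't' -> 's'  (+1)
  6. keep 'i'
  7. keep 'o'
  8. keep 'n'
Total edit operations: 5
Edit distance = 5


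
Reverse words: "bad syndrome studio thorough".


Original: "bad syndrome studio thorough"
Words (1..n): bad | syndrome | studio | thorough
Reversed (n..1): thorough | studio | syndrome | bad
Result = "thorough studio syndrome bad"


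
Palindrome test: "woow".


Word: "woow"
Reversed: "woow"
Forward == Backward? woow == woow
Palindrome = Yes


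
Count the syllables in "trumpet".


Word: "trumpet"
Syllable breakdown: trum-pet
Counting: 2 parts
= 2 syllables


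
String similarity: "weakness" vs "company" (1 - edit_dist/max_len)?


Word 1: "weakness" (length 8)
Word 2: "company" (length 7)
One optimal edit sequence:
  1. delete 'w'  (+1)
  2. substitute 'e' -> 'c'  (+1)
  3. substitute 'a' -> 'o'  (+1)
  4. substitute 'k' -> 'm'  (+1)
  5. substitute 'n' -> 'p'  (+1)
  6. substitute 'e' -> 'a'  (+1)
  7. substitute 's' -> 'n'  (+1)
  8. substitute 's' -> 'y'  (+1)
Edit distance = 8
Max length = max(8, 7) = 8
Similarity = 1 - 8/8
= 0.0000


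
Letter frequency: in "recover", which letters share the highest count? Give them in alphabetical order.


Word: "recover"
Letter counts:
  'c': 1
  'e': 2
  'o': 1
  'r': 2
  'v': 1
Maximum count = 2
Most frequent = 'e', 'r' (2 times each)


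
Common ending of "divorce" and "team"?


Word 1: "divorce"
Word 2: "team"
Comparing from end:
  Pos -1: 'e' != 'm' (stop)
LCS = "" (length 0)


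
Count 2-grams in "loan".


Word: "loan" (length 4)
Number of 2-grams = length - 2 + 1 = 4 - 2 + 1
= 3


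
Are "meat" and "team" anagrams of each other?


Word 1: "meat" → sorted: aemt
Word 2: "team" → sorted: aemt
Same letters? aemt == aemt
Anagram = Yes


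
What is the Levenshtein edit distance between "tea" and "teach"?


Word 1: "tea" (length 3)
Word 2: "teach" (length 5)
One optimal edit sequence (insert/delete/substitute each cost 1):
  1. keep 't'
  2. keep 'e'
  3. keep 'a'
  4. insert 'c'  (+1)
  5. insert 'h'  (+1)
Total edit operations: 2
Edit distance = 2


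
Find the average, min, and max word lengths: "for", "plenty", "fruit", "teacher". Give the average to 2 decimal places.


Lengths: "for"=3, "plenty"=6, "fruit"=5, "teacher"=7
Sum = 21, Count = 4
Average = 21/4 = 5.25
= avg=5.25, min=3, max=7


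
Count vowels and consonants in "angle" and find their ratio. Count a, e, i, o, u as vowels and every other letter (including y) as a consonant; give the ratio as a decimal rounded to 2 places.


Word: "angle"
Vowels (a,e,i,o,u): 2
Consonants: 3
Ratio = 2/3
= 0.67


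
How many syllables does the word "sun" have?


Word: "sun"
Syllable breakdown: sun
Counting: 1 part
= 1 syllable


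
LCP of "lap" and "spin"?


Word 1: "lap"
Word 2: "spin"
Comparing from start:
  Pos 0: 'l' != 's' (stop)
LCP = "" (length 0)


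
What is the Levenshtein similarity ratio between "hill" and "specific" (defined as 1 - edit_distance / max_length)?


Word 1: "hill" (length 4)
Word 2: "specific" (length 8)
One optimal edit sequence:
  1. insert 's'  (+1)
  2. insert 'p'  (+1)
  3. insert 'e'  (+1)
  4. substitute 'h' -> 'c'  (+1)
  5. keep 'i'
  6. insert 'f'  (+1)
  7. substitute 'l' -> 'i'  (+1)
  8. substitute 'l' -> 'c'  (+1)
Edit distance = 7
Max length = max(4, 8) = 8
Similarity = 1 - 7/8
= 0.1250


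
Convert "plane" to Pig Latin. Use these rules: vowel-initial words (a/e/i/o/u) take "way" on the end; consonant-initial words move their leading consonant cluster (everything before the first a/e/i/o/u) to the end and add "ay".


Word: "plane"
Starts with consonant(s) → move to end, add 'ay'
Consonant cluster: "pl"
Pig Latin = "aneplay"


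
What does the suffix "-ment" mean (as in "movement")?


Suffix: -ment
As in: movement -> move + -ment
Meaning = result of action


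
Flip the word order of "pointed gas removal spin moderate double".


Original: "pointed gas removal spin moderate double"
Words (1..n): pointed | gas | removal | spin | moderate | double
Reversed (n..1): double | moderate | spin | removal | gas | pointed
Result = "double moderate spin removal gas pointed"


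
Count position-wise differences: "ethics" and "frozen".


Comparing character by character (same length = 6):
  Pos 0: 'e' vs 'f' !=
  Pos 1: 't' vs 'r' !=
  Pos 2: 'h' vs 'o' !=
  Pos 3: 'i' vs 'z' !=
  Pos 4: 'c' vs 'e' !=
  Pos 5: 's' vs 'n' !=
Hamming distance = 6


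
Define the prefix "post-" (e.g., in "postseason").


Prefix: post-
Example: postseason = post- + season
Meaning = after


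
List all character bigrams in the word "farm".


Word: "farm" (length 4)
Number of bigrams = 4 - 2 + 1 = 3
  Position 0: "fa"
  Position 1: "ar"
  Position 2: "rm"
Bigrams = "fa", "ar", "rm"


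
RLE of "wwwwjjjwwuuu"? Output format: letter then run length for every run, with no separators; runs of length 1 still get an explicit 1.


String: "wwwwjjjwwuuu"
Scanning for consecutive runs:
  'w' x 4
  'j' x 3
  'w' x 2
  'u' x 3
RLE = "w4j3w2u3"


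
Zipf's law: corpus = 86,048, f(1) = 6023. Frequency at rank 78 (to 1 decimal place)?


Zipf's law: f(r) = f(1) / r
f(1) = 6023
f(78) = 6023 / 78
= 77.2 occurrences


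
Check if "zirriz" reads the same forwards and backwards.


Word: "zirriz"
Reversed: "zirriz"
Forward == Backward? zirriz == zirriz
Palindrome = Yes


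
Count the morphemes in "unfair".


Word: "unfair"
Morphemes: un- / fair
Each morpheme carries meaning
= 2 morphemes


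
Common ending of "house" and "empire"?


Word 1: "house"
Word 2: "empire"
Comparing from end:
  Pos -1: 'e' == 'e'
  Pos -2: 's' != 'r' (stop)
LCS = "e" (length 1)


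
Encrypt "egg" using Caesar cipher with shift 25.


Word: "egg"
Shift: 25
Each letter → (letter + shift) mod 26:
  'e' (4) + 25 = 3 → 'd'
  'g' (6) + 25 = 5 → 'f'
  'g' (6) + 25 = 5 → 'f'
Result = "dff"


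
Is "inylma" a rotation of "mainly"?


Word: "mainly", Candidate: "inylma"
Method: check if candidate is substring of word+word
"mainlymainly" contains "inylma"? No
Is rotation = No


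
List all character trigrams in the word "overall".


Word: "overall" (length 7)
Number of trigrams = 7 - 3 + 1 = 5
  Position 0: "ove"
  Position 1: "ver"
  Position 2: "era"
  Position 3: "ral"
  Position 4: "all"
Trigrams = "ove", "ver", "era", "ral", "all"


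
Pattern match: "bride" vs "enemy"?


Pattern of "bride": [0, 1, 2, 3, 4]
Pattern of "enemy": [0, 1, 0, 2, 3]
Patterns do not match
Same pattern = No


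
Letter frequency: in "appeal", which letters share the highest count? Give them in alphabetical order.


Word: "appeal"
Letter counts:
  'a': 2
  'e': 1
  'l': 1
  'p': 2
Maximum count = 2
Most frequent = 'a', 'p' (2 times each)


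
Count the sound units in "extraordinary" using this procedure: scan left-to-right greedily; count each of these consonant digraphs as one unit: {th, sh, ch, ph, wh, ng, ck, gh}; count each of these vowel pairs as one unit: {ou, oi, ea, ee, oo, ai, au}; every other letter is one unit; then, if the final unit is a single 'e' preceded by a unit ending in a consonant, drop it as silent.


Word: "extraordinary" (13 letters)
Left-to-right scan:
  (1) 'e' (letter)
  (2) 'x' (letter)
  (3) 't' (letter)
  (4) 'r' (letter)
  (5) 'a' (letter)
  (6) 'o' (letter)
  (7) 'r' (letter)
  (8) 'd' (letter)
  (9) 'i' (letter)
  (10) 'n' (letter)
  (11) 'a' (letter)
  (12) 'r' (letter)
  (13) 'y' (letter)
Units from scan: 13
Sound units = 13 units


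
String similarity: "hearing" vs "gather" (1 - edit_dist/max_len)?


Word 1: "hearing" (length 7)
Word 2: "gather" (length 6)
One optimal edit sequence:
  1. delete 'h'  (+1)
  2. substitute 'e' -> 'g'  (+1)
  3. keep 'a'
  4. substitute 'r' -> 't'  (+1)
  5. substitute 'i' -> 'h'  (+1)
  6. substitute 'n' -> 'e'  (+1)
  7. substitute 'g' -> 'r'  (+1)
Edit distance = 6
Max length = max(7, 6) = 7
Similarity = 1 - 6/7
= 0.1429


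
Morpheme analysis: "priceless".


Word: "priceless"
Morphemes: price / -less
Each morpheme carries meaning
= 2 morphemes


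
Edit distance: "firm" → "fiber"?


Word 1: "firm" (length 4)
Word 2: "fiber" (length 5)
One optimal edit sequence (insert/delete/substitute each cost 1):
  1. keep 'f'
  2. keep 'i'
  3. insert 'b'  (+1)
  4. substitute 'r' -> 'e'  (+1)
  5. substitute 'm' -> 'r'  (+1)
Total edit operations: 3
Edit distance = 3


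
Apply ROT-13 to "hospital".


Word: "hospital"
Shift: 13
Each letter → (letter + shift) mod 26:
  'h' (7) + 13 = 20 → 'u'
  'o' (14) + 13 = 1 → 'b'
  's' (18) + 13 = 5 → 'f'
  'p' (15) + 13 = 2 → 'c'
  'i' (8) + 13 = 21 → 'v'
  't' (19) + 13 = 6 → 'g'
  'a' (0) + 13 = 13 → 'n'
  'l' (11) + 13 = 24 → 'y'
Result = "ubfcvgny"


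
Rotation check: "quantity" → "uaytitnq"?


Word: "quantity", Candidate: "uaytitnq"
Method: check if candidate is substring of word+word
"quantityquantity" contains "uaytitnq"? No
Is rotation = No


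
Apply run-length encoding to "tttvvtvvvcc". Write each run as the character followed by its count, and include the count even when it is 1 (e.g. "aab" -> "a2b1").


String: "tttvvtvvvcc"
Scanning for consecutive runs:
  't' x 3
  'v' x 2
  't' x 1
  'v' x 3
  'c' x 2
RLE = "t3v2t1v3c2"


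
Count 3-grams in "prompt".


Word: "prompt" (length 6)
Number of 3-grams = length - 3 + 1 = 6 - 3 + 1
= 4


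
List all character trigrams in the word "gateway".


Word: "gateway" (length 7)
Number of trigrams = 7 - 3 + 1 = 5
  Position 0: "gat"
  Position 1: "ate"
  Position 2: "tew"
  Position 3: "ewa"
  Position 4: "way"
Trigrams = "gat", "ate", "tew", "ewa", "way"


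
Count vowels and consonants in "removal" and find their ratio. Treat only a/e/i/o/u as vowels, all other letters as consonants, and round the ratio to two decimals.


Word: "removal"
Vowels (a,e,i,o,u): 3
Consonants: 4
Ratio = 3/4
= 0.75


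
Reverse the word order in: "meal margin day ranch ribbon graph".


Original: "meal margin day ranch ribbon graph"
Words (1..n): meal | margin | day | ranch | ribbon | graph
Reversed (n..1): graph | ribbon | ranch | day | margin | meal
Result = "graph ribbon ranch day margin meal"


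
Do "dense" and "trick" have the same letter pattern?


Pattern of "dense": [0, 1, 2, 3, 1]
Pattern of "trick": [0, 1, 2, 3, 4]
Patterns do not match
Same pattern = No


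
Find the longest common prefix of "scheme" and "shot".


Word 1: "scheme"
Word 2: "shot"
Comparing from start:
  Pos 0: 's' == 's'
  Pos 1: 'c' != 'h' (stop)
LCP = "s" (length 1)


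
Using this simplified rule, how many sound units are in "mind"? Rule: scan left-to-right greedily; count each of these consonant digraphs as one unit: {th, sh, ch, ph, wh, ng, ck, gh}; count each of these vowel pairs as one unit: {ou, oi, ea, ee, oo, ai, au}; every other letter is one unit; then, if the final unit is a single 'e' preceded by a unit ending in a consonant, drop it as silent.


Word: "mind" (4 letters)
Left-to-right scan:
  1. 'm' (letter)
  2. 'i' (letter)
  3. 'n' (letter)
  4. 'd' (letter)
Units from scan: 4
Sound units = 4 units


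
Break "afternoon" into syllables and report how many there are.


Word: "afternoon"
Syllable breakdown: af · ter · noon
Counting: 3 parts
= 3 syllables


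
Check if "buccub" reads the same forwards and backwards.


Word: "buccub"
Reversed: "buccub"
Forward == Backward? buccub == buccub
Palindrome = Yes


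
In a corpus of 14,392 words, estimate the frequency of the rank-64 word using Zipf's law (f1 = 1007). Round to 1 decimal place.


Zipf's law: f(r) = f(1) / r
f(1) = 1007
f(64) = 1007 / 64
= 15.7 occurrences


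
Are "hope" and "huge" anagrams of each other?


Word 1: "hope" → sorted: ehop
Word 2: "huge" → sorted: eghu
Same letters? ehop != eghu
Anagram = No


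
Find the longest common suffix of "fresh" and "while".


Word 1: "fresh"
Word 2: "while"
Comparing from end:
  Pos -1: 'h' != 'e' (stop)
LCS = "" (length 0)


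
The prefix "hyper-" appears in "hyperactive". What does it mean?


Prefix: hyper-
As in: hyperactive -> hyper- + active
Meaning = over / excessive


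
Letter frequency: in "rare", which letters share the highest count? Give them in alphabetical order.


Word: "rare"
Letter counts:
  'a': 1
  'e': 1
  'r': 2
Maximum count = 2
Most frequent = 'r' (2 times each)


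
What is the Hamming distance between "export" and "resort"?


Comparing character by character (same length = 6):
  Pos 0: 'e' vs 'r' !=
  Pos 1: 'x' vs 'e' !=
  Pos 2: 'p' vs 's' !=
  Pos 3: 'o' vs 'o' =
  Pos 4: 'r' vs 'r' =
  Pos 5: 't' vs 't' =
Hamming distance = 3


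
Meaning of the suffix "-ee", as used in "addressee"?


Suffix: -ee
Example: addressee (address + -ee)
Meaning = one who receives


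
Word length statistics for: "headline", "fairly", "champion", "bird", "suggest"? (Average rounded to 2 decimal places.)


Lengths: "headline"=8, "fairly"=6, "champion"=8, "bird"=4, "suggest"=7
Sum = 33, Count = 5
Average = 33/5 = 6.60
= avg=6.60, min=4, max=8


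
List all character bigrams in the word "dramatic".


Word: "dramatic" (length 8)
Number of bigrams = 8 - 2 + 1 = 7
  Position 0: "dr"
  Position 1: "ra"
  Position 2: "am"
  Position 3: "ma"
  Position 4: "at"
  Position 5: "ti"
  Position 6: "ic"
Bigrams = "dr", "ra", "am", "ma", "at", "ti", "ic"


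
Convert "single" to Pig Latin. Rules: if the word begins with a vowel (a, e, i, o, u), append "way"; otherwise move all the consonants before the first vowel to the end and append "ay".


Word: "single"
Starts with consonant(s) → move to end, add 'ay'
Consonant cluster: "s"
Pig Latin = "inglesay"


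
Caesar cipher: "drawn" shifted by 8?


Word: "drawn"
Shift: 8
Each letter → (letter + shift) mod 26:
  'd' (3) + 8 = 11 → 'l'
  'r' (17) + 8 = 25 → 'z'
  'a' (0) + 8 = 8 → 'i'
  'w' (22) + 8 = 4 → 'e'
  'n' (13) + 8 = 21 → 'v'
Result = "lziev"


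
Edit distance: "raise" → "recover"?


Word 1: "raise" (length 5)
Word 2: "recover" (length 7)
One optimal edit sequence (insert/delete/substitute each cost 1):
  1. keep 'r'
  2. insert 'e'  (+1)
  3. substitute 'a' -> 'c'  (+1)
  4. substitute 'i' -> 'o'  (+1)
  5. substitute 's' -> 'v'  (+1)
  6. keep 'e'
  7. insert 'r'  (+1)
Total edit operations: 5
Edit distance = 5


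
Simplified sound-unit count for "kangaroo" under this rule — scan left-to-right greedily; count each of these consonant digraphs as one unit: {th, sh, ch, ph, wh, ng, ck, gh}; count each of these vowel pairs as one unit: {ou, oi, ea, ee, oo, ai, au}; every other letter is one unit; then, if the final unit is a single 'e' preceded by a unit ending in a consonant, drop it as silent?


Word: "kangaroo" (8 letters)
Left-to-right scan:
  1. 'k' (letter)
  2. 'a' (letter)
  3. 'ng' (digraph)
  4. 'a' (letter)
  5. 'r' (letter)
  6. 'oo' (vowel-pair)
Units from scan: 6
Sound units = 6 units


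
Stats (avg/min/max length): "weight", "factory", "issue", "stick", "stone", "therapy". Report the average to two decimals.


Lengths: "weight"=6, "factory"=7, "issue"=5, "stick"=5, "stone"=5, "therapy"=7
Sum = 35, Count = 6
Average = 35/6 = 5.83
= avg=5.83, min=5, max=7


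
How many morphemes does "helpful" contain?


Word: "helpful"
Morphemes: help / -ful
Each morpheme carries meaning
= 2 morphemes


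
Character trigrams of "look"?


Word: "look" (length 4)
Number of trigrams = 4 - 3 + 1 = 2
  Position 0: "loo"
  Position 1: "ook"
Trigrams = "loo", "ook"


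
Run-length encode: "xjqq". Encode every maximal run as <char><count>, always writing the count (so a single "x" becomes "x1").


String: "xjqq"
Scanning for consecutive runs:
  'x' x 1
  'j' x 1
  'q' x 2
RLE = "x1j1q2"


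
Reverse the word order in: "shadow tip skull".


Original: "shadow tip skull"
Words (1..n): shadow | tip | skull
Reversed (n..1): skull | tip | shadow
Result = "skull tip shadow"


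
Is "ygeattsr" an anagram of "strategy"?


Word 1: "strategy" → sorted: aegrstty
Word 2: "ygeattsr" → sorted: aegrstty
Same letters? aegrstty == aegrstty
Anagram = Yes


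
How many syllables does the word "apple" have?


Word: "apple"
Syllable breakdown: ap-ple
Counting: 2 parts
= 2 syllables


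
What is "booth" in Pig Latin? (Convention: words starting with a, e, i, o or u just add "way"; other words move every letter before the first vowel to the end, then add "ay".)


Word: "booth"
Starts with consonant(s) → move to end, add 'ay'
Consonant cluster: "b"
Pig Latin = "oothbay"


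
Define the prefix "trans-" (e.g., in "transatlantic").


Prefix: trans-
Example: transatlantic = trans- + atlantic
Meaning = across


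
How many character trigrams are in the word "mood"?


Word: "mood" (length 4)
Number of 3-grams = length - 3 + 1 = 4 - 3 + 1
= 2


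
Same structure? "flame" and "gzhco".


Pattern of "flame": [0, 1, 2, 3, 4]
Pattern of "gzhco": [0, 1, 2, 3, 4]
Patterns match
Same pattern = Yes


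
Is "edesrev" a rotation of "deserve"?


Word: "deserve", Candidate: "edesrev"
Method: check if candidate is substring of word+word
"deservedeserve" contains "edesrev"? No
Is rotation = No


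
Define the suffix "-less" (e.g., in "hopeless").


Suffix: -less
As in: hopeless -> hope + -less
Meaning = without


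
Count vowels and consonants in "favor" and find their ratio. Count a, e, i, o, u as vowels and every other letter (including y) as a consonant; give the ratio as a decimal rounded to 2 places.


Word: "favor"
Vowels (a,e,i,o,u): 2
Consonants: 3
Ratio = 2/3
= 0.67


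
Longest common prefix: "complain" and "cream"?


Word 1: "complain"
Word 2: "cream"
Comparing from start:
  Pos 0: 'c' == 'c'
  Pos 1: 'o' != 'r' (stop)
LCP = "c" (length 1)


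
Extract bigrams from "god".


Word: "god" (length 3)
Number of bigrams = 3 - 2 + 1 = 2
  Position 0: "go"
  Position 1: "od"
Bigrams = "go", "od"


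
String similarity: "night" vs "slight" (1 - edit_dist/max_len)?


Word 1: "night" (length 5)
Word 2: "slight" (length 6)
One optimal edit sequence:
  1. insert 's'  (+1)
  2. substitute 'n' -> 'l'  (+1)
  3. keep 'i'
  4. keep 'g'
  5. keep 'h'
  6. keep 't'
Edit distance = 2
Max length = max(5, 6) = 6
Similarity = 1 - 2/6
= 0.6667


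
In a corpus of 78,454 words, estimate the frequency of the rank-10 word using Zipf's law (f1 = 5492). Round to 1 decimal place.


Zipf's law: f(r) = f(1) / r
f(1) = 5492
f(10) = 5492 / 10
= 549.2 occurrences


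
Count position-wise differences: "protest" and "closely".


Comparing character by character (same length = 7):
  Pos 0: 'p' vs 'c' !=
  Pos 1: 'r' vs 'l' !=
  Pos 2: 'o' vs 'o' =
  Pos 3: 't' vs 's' !=
  Pos 4: 'e' vs 'e' =
  Pos 5: 's' vs 'l' !=
  Pos 6: 't' vs 'y' !=
Hamming distance = 5


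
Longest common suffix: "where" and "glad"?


Word 1: "where"
Word 2: "glad"
Comparing from end:
  Pos -1: 'e' != 'd' (stop)
LCS = "" (length 0)


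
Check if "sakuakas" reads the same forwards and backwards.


Word: "sakuakas"
Reversed: "sakaukas"
Forward == Backward? sakuakas != sakaukas
Palindrome = No


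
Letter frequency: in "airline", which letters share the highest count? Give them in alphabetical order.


Word: "airline"
Letter counts:
  'a': 1
  'e': 1
  'i': 2
  'l': 1
  'n': 1
  'r': 1
Maximum count = 2
Most frequent = 'i' (2 times each)


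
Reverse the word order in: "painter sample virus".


Original: "painter sample virus"
Words (1..n): painter | sample | virus
Reversed (n..1): virus | sample | painter
Result = "virus sample painter"


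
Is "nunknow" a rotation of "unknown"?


Word: "unknown", Candidate: "nunknow"
Method: check if candidate is substring of word+word
"unknownunknown" contains "nunknow"? Yes
Is rotation = Yes


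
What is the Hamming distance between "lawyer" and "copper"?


Comparing character by character (same length = 6):
  Pos 0: 'l' vs 'c' !=
  Pos 1: 'a' vs 'o' !=
  Pos 2: 'w' vs 'p' !=
  Pos 3: 'y' vs 'p' !=
  Pos 4: 'e' vs 'e' =
  Pos 5: 'r' vs 'r' =
Hamming distance = 4


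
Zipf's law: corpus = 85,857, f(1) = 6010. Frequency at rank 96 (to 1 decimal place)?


Zipf's law: f(r) = f(1) / r
f(1) = 6010
f(96) = 6010 / 96
= 62.6 occurrences


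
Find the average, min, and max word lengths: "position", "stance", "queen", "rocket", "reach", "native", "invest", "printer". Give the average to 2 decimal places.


Lengths: "position"=8, "stance"=6, "queen"=5, "rocket"=6, "reach"=5, "native"=6, "invest"=6, "printer"=7
Sum = 49, Count = 8
Average = 49/8 = 6.13
= avg=6.13, min=5, max=8


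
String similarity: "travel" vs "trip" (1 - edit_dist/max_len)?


Word 1: "travel" (length 6)
Word 2: "trip" (length 4)
One optimal edit sequence:
  1. keep 't'
  2. keep 'r'
  3. delete 'a'  (+1)
  4. delete 'v'  (+1)
  5. substitute 'e' -> 'i'  (+1)
  6. substitute 'l' -> 'p'  (+1)
Edit distance = 4
Max length = max(6, 4) = 6
Similarity = 1 - 4/6
= 0.3333


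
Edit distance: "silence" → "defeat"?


Word 1: "silence" (length 7)
Word 2: "defeat" (length 6)
One optimal edit sequence (insert/delete/substitute each cost 1):
  1. substitute 's' -> 'd'  (+1)
  2. substitute 'i' -> 'e'  (+1)
  3. substitute 'l' -> 'f'  (+1)
  4. keep 'e'
  5. delete 'n'  (+1)
  6. substitute 'c' -> 'a'  (+1)
  7. substitute 'e' -> 't'  (+1)
Total edit operations: 6
Edit distance = 6


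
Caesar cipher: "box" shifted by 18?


Word: "box"
Shift: 18
Each letter → (letter + shift) mod 26:
  'b' (1) + 18 = 19 → 't'
  'o' (14) + 18 = 6 → 'g'
  'x' (23) + 18 = 15 → 'p'
Result = "tgp"


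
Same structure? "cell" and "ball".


Pattern of "cell": [0, 1, 2, 2]
Pattern of "ball": [0, 1, 2, 2]
Patterns match
Same pattern = Yes


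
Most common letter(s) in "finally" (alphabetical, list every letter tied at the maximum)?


Word: "finally"
Letter counts:
  'a': 1
  'f': 1
  'i': 1
  'l': 2
  'n': 1
  'y': 1
Maximum count = 2
Most frequent = 'l' (2 times each)


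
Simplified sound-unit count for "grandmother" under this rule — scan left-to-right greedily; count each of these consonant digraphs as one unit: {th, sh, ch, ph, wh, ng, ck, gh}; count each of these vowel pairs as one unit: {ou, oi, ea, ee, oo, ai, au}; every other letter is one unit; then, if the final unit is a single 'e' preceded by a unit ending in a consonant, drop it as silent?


Word: "grandmother" (11 letters)
Left-to-right scan:
  (1) 'g' (letter)
  (2) 'r' (letter)
  (3) 'a' (letter)
  (4) 'n' (letter)
  (5) 'd' (letter)
  (6) 'm' (letter)
  (7) 'o' (letter)
  (8) 'th' (digraph)
  (9) 'e' (letter)
  (10) 'r' (letter)
Units from scan: 10
Sound units = 10 units


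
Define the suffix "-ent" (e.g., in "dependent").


Suffix: -ent
As in: dependent -> depend + -ent
Meaning = one who / that which


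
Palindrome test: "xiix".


Word: "xiix"
Reversed: "xiix"
Forward == Backward? xiix == xiix
Palindrome = Yes


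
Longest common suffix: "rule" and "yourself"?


Word 1: "rule"
Word 2: "yourself"
Comparing from end:
  Pos -1: 'e' != 'f' (stop)
LCS = "" (length 0)


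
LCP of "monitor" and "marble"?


Word 1: "monitor"
Word 2: "marble"
Comparing from start:
  Pos 0: 'm' == 'm'
  Pos 1: 'o' != 'a' (stop)
LCP = "m" (length 1)


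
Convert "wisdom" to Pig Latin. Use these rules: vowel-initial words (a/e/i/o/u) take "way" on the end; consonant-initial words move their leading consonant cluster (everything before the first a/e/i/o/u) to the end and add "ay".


Word: "wisdom"
Starts with consonant(s) → move to end, add 'ay'
Consonant cluster: "w"
Pig Latin = "isdomway"


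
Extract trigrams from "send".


Word: "send" (length 4)
Number of trigrams = 4 - 3 + 1 = 2
  Position 0: "sen"
  Position 1: "end"
Trigrams = "sen", "end"


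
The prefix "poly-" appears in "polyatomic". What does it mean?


Prefix: poly-
As in: polyatomic -> poly- + atomic
Meaning = many


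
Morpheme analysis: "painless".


Word: "painless"
Morphemes: pain | -less
Each morpheme carries meaning
= 2 morphemes


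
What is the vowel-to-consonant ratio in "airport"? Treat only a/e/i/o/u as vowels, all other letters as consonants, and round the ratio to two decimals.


Word: "airport"
Vowels (a,e,i,o,u): 3
Consonants: 4
Ratio = 3/4
= 0.75


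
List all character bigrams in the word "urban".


Word: "urban" (length 5)
Number of bigrams = 5 - 2 + 1 = 4
  Position 0: "ur"
  Position 1: "rb"
  Position 2: "ba"
  Position 3: "an"
Bigrams = "ur", "rb", "ba", "an"


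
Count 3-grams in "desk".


Word: "desk" (length 4)
Number of 3-grams = length - 3 + 1 = 4 - 3 + 1
= 2


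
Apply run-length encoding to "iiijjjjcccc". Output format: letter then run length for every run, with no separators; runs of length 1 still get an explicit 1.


String: "iiijjjjcccc"
Scanning for consecutive runs:
  'i' x 3
  'j' x 4
  'c' x 4
RLE = "i3j4c4"


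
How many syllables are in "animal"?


Word: "animal"
Syllable breakdown: an-i-mal
Counting: 3 parts
= 3 syllables


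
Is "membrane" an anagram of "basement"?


Word 1: "basement" → sorted: abeemnst
Word 2: "membrane" → sorted: abeemmnr
Same letters? abeemnst != abeemmnr
Anagram = No


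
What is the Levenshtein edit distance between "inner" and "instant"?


Word 1: "inner" (length 5)
Word 2: "instant" (length 7)
One optimal edit sequence (insert/delete/substitute each cost 1):
  1. keep 'i'
  2. keep 'n'
  3. insert 's'  (+1)
  4. insert 't'  (+1)
  5. substitute 'n' -> 'a'  (+1)
  6. substitute 'e' -> 'n'  (+1)
  7. substitute 'r' -> 't'  (+1)
Total edit operations: 5
Edit distance = 5


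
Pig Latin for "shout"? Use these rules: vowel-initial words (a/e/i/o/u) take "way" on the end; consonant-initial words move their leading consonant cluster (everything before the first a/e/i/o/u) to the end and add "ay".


Word: "shout"
Starts with consonant(s) → move to end, add 'ay'
Consonant cluster: "sh"
Pig Latin = "outshay"


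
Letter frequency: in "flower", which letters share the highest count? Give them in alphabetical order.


Word: "flower"
Letter counts:
  'e': 1
  'f': 1
  'l': 1
  'o': 1
  'r': 1
  'w': 1
Maximum count = 1
Most frequent = 'e', 'f', 'l', 'o', 'r', 'w' (1 time each)


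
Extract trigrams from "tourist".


Word: "tourist" (length 7)
Number of trigrams = 7 - 3 + 1 = 5
  Position 0: "tou"
  Position 1: "our"
  Position 2: "uri"
  Position 3: "ris"
  Position 4: "ist"
Trigrams = "tou", "our", "uri", "ris", "ist"


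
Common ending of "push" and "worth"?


Word 1: "push"
Word 2: "worth"
Comparing from end:
  Pos -1: 'h' == 'h'
  Pos -2: 's' != 't' (stop)
LCS = "h" (length 1)


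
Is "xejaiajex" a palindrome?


Word: "xejaiajex"
Reversed: "xejaiajex"
Forward == Backward? xejaiajex == xejaiajex
Palindrome = Yes


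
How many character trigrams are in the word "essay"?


Word: "essay" (length 5)
Number of 3-grams = length - 3 + 1 = 5 - 3 + 1
= 3


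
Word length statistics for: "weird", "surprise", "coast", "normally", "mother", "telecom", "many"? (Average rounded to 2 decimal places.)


Lengths: "weird"=5, "surprise"=8, "coast"=5, "normally"=8, "mother"=6, "telecom"=7, "many"=4
Sum = 43, Count = 7
Average = 43/7 = 6.14
= avg=6.14, min=4, max=8


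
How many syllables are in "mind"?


Word: "mind"
Syllable breakdown: mind
Counting: 1 part
= 1 syllable


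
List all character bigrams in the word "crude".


Word: "crude" (length 5)
Number of bigrams = 5 - 2 + 1 = 4
  Position 0: "cr"
  Position 1: "ru"
  Position 2: "ud"
  Position 3: "de"
Bigrams = "cr", "ru", "ud", "de"


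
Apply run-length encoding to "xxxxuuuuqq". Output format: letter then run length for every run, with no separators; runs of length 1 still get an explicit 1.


String: "xxxxuuuuqq"
Scanning for consecutive runs:
  'x' x 4
  'u' x 4
  'q' x 2
RLE = "x4u4q2"


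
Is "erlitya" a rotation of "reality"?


Word: "reality", Candidate: "erlitya"
Method: check if candidate is substring of word+word
"realityreality" contains "erlitya"? No
Is rotation = No


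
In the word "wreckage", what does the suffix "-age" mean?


Suffix: -age
As in: wreckage -> wreck + -age
Meaning = result / collection


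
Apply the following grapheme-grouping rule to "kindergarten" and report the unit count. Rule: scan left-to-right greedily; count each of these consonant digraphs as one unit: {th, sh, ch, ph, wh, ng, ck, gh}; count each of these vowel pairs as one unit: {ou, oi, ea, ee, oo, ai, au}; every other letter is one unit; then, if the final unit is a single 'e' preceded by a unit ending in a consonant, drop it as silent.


Word: "kindergarten" (12 letters)
Left-to-right scan:
  (1) 'k' (letter)
  (2) 'i' (letter)
  (3) 'n' (letter)
  (4) 'd' (letter)
  (5) 'e' (letter)
  (6) 'r' (letter)
  (7) 'g' (letter)
  (8) 'a' (letter)
  (9) 'r' (letter)
  (10) 't' (letter)
  (11) 'e' (letter)
  (12) 'n' (letter)
Units from scan: 12
Sound units = 12 units


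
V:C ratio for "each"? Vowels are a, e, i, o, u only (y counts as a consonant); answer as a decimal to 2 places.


Word: "each"
Vowels (a,e,i,o,u): 2
Consonants: 2
Ratio = 2/2
= 1.00


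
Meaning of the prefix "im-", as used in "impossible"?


Prefix: im-
Example: impossible (im- + possible)
Meaning = not / into


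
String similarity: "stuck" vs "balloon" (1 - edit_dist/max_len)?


Word 1: "stuck" (length 5)
Word 2: "balloon" (length 7)
One optimal edit sequence:
  1. insert 'b'  (+1)
  2. insert 'a'  (+1)
  3. substitute 's' -> 'l'  (+1)
  4. substitute 't' -> 'l'  (+1)
  5. substitute 'u' -> 'o'  (+1)
  6. substitute 'c' -> 'o'  (+1)
  7. substitute 'k' -> 'n'  (+1)
Edit distance = 7
Max length = max(5, 7) = 7
Similarity = 1 - 7/7
= 0.0000


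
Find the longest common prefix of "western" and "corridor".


Word 1: "western"
Word 2: "corridor"
Comparing from start:
  Pos 0: 'w' != 'c' (stop)
LCP = "" (length 0)


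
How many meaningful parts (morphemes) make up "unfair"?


Word: "unfair"
Morphemes: un- + fair
Each morpheme carries meaning
= 2 morphemes


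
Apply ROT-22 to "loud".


Word: "loud"
Shift: 22
Each letter → (letter + shift) mod 26:
  'l' (11) + 22 = 7 → 'h'
  'o' (14) + 22 = 10 → 'k'
  'u' (20) + 22 = 16 → 'q'
  'd' (3) + 22 = 25 → 'z'
Result = "hkqz"


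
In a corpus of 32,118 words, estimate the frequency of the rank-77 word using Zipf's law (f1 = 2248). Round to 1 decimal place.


Zipf's law: f(r) = f(1) / r
f(1) = 2248
f(77) = 2248 / 77
= 29.2 occurrences


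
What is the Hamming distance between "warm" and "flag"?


Comparing character by character (same length = 4):
  Pos 0: 'w' vs 'f' !=
  Pos 1: 'a' vs 'l' !=
  Pos 2: 'r' vs 'a' !=
  Pos 3: 'm' vs 'g' !=
Hamming distance = 4


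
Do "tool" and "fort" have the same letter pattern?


Pattern of "tool": [0, 1, 1, 2]
Pattern of "fort": [0, 1, 2, 3]
Patterns do not match
Same pattern = No


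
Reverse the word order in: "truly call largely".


Original: "truly call largely"
Words (1..n): truly | call | largely
Reversed (n..1): largely | call | truly
Result = "largely call truly"


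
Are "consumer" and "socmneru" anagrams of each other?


Word 1: "consumer" → sorted: cemnorsu
Word 2: "socmneru" → sorted: cemnorsu
Same letters? cemnorsu == cemnorsu
Anagram = Yes


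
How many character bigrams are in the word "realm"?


Word: "realm" (length 5)
Number of 2-grams = length - 2 + 1 = 5 - 2 + 1
= 4


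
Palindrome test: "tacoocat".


Word: "tacoocat"
Reversed: "tacoocat"
Forward == Backward? tacoocat == tacoocat
Palindrome = Yes


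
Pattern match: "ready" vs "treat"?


Pattern of "ready": [0, 1, 2, 3, 4]
Pattern of "treat": [0, 1, 2, 3, 0]
Patterns do not match
Same pattern = No


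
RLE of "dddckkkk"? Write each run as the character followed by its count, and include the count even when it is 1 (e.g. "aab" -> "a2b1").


String: "dddckkkk"
Scanning for consecutive runs:
  'd' x 3
  'c' x 1
  'k' x 4
RLE = "d3c1k4"


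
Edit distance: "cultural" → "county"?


Word 1: "cultural" (length 8)
Word 2: "county" (length 6)
One optimal edit sequence (insert/delete/substitute each cost 1):
  1. keep 'c'
  2. delete 'u'  (+1)
  3. delete 'l'  (+1)
  4. substitute 't' -> 'o'  (+1)
  5. keep 'u'
  6. substitute 'r' -> 'n'  (+1)
  7. substitute 'a' -> 't'  (+1)
  8. substitute 'l' -> 'y'  (+1)
Total edit operations: 6
Edit distance = 6


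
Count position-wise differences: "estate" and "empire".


Comparing character by character (same length = 6):
  Pos 0: 'e' vs 'e' =
  Pos 1: 's' vs 'm' !=
  Pos 2: 't' vs 'p' !=
  Pos 3: 'a' vs 'i' !=
  Pos 4: 't' vs 'r' !=
  Pos 5: 'e' vs 'e' =
Hamming distance = 4


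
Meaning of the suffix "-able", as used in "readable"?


Suffix: -able
As in: readable -> read + -able
Meaning = capable of


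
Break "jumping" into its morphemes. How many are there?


Word: "jumping"
Morphemes: jump / -ing
Each morpheme carries meaning
= 2 morphemes


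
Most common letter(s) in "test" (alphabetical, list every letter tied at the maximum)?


Word: "test"
Letter counts:
  'e': 1
  's': 1
  't': 2
Maximum count = 2
Most frequent = 't' (2 times each)


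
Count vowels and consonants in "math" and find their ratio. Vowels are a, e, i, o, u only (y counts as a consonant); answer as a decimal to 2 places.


Word: "math"
Vowels (a,e,i,o,u): 1
Consonants: 3
Ratio = 1/3
= 0.33


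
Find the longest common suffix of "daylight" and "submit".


Word 1: "daylight"
Word 2: "submit"
Comparing from end:
  Pos -1: 't' == 't'
  Pos -2: 'h' != 'i' (stop)
LCS = "t" (length 1)


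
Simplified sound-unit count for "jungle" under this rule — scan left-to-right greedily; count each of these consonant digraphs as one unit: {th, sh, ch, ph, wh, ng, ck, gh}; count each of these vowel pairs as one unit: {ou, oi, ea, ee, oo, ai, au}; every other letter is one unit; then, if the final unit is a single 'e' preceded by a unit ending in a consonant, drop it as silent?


Word: "jungle" (6 letters)
Left-to-right scan:
  (1) 'j' (letter)
  (2) 'u' (letter)
  (3) 'ng' (digraph)
  (4) 'l' (letter)
  (5) 'e' (letter)
Units from scan: 5
Final unit is 'e' after a consonant -> drop as silent (-1)
Sound units = 4 units


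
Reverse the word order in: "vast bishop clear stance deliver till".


Original: "vast bishop clear stance deliver till"
Words (1..n): vast | bishop | clear | stance | deliver | till
Reversed (n..1): till | deliver | stance | clear | bishop | vast
Result = "till deliver stance clear bishop vast"


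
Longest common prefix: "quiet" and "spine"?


Word 1: "quiet"
Word 2: "spine"
Comparing from start:
  Pos 0: 'q' != 's' (stop)
LCP = "" (length 0)


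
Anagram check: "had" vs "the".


Word 1: "had" → sorted: adh
Word 2: "the" → sorted: eht
Same letters? adh != eht
Anagram = No


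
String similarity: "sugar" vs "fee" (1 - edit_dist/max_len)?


Word 1: "sugar" (length 5)
Word 2: "fee" (length 3)
One optimal edit sequence:
  1. delete 's'  (+1)
  2. delete 'u'  (+1)
  3. substitute 'g' -> 'f'  (+1)
  4. substitute 'a' -> 'e'  (+1)
  5. substitute 'r' -> 'e'  (+1)
Edit distance = 5
Max length = max(5, 3) = 5
Similarity = 1 - 5/5
= 0.0000


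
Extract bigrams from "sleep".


Word: "sleep" (length 5)
Number of bigrams = 5 - 2 + 1 = 4
  Position 0: "sl"
  Position 1: "le"
  Position 2: "ee"
  Position 3: "ep"
Bigrams = "sl", "le", "ee", "ep"


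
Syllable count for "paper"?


Word: "paper"
Syllable breakdown: pa-per
Counting: 2 parts
= 2 syllables


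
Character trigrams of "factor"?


Word: "factor" (length 6)
Number of trigrams = 6 - 3 + 1 = 4
  Position 0: "fac"
  Position 1: "act"
  Position 2: "cto"
  Position 3: "tor"
Trigrams = "fac", "act", "cto", "tor"


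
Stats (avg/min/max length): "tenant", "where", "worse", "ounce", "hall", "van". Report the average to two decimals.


Lengths: "tenant"=6, "where"=5, "worse"=5, "ounce"=5, "hall"=4, "van"=3
Sum = 28, Count = 6
Average = 28/6 = 4.67
= avg=4.67, min=3, max=6


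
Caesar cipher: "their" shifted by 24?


Word: "their"
Shift: 24
Each letter → (letter + shift) mod 26:
  't' (19) + 24 = 17 → 'r'
  'h' (7) + 24 = 5 → 'f'
  'e' (4) + 24 = 2 → 'c'
  'i' (8) + 24 = 6 → 'g'
  'r' (17) + 24 = 15 → 'p'
Result = "rfcgp"


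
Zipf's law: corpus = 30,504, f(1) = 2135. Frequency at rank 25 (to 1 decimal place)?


Zipf's law: f(r) = f(1) / r
f(1) = 2135
f(25) = 2135 / 25
= 85.4 occurrences


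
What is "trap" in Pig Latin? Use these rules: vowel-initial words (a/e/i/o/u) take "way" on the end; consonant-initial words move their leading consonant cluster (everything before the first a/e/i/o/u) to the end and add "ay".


Word: "trap"
Starts with consonant(s) → move to end, add 'ay'
Consonant cluster: "tr"
Pig Latin = "aptray"


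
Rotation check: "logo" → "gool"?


Word: "logo", Candidate: "gool"
Method: check if candidate is substring of word+word
"logologo" contains "gool"? No
Is rotation = No


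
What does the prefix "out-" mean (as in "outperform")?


Prefix: out-
Example: outperform (out- + perform)
Meaning = surpass


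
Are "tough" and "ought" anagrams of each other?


Word 1: "tough" → sorted: ghotu
Word 2: "ought" → sorted: ghotu
Same letters? ghotu == ghotu
Anagram = Yes


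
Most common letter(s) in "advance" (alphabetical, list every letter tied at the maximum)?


Word: "advance"
Letter counts:
  'a': 2
  'c': 1
  'd': 1
  'e': 1
  'n': 1
  'v': 1
Maximum count = 2
Most frequent = 'a' (2 times each)


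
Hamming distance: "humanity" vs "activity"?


Comparing character by character (same length = 8):
  Pos 0: 'h' vs 'a' !=
  Pos 1: 'u' vs 'c' !=
  Pos 2: 'm' vs 't' !=
  Pos 3: 'a' vs 'i' !=
  Pos 4: 'n' vs 'v' !=
  Pos 5: 'i' vs 'i' =
  Pos 6: 't' vs 't' =
  Pos 7: 'y' vs 'y' =
Hamming distance = 5


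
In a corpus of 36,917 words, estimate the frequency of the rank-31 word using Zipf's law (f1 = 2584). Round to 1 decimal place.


Zipf's law: f(r) = f(1) / r
f(1) = 2584
f(31) = 2584 / 31
= 83.4 occurrences


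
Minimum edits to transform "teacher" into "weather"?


Word 1: "teacher" (length 7)
Word 2: "weather" (length 7)
One optimal edit sequence (insert/delete/substitute each cost 1):
  1. substitute 't' -> 'w'  (+1)
  2. keep 'e'
  3. keep 'a'
  4. substitute 'c' -> 't'  (+1)
  5. keep 'h'
  6. keep 'e'
  7. keep 'r'
Total edit operations: 2
Edit distance = 2
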